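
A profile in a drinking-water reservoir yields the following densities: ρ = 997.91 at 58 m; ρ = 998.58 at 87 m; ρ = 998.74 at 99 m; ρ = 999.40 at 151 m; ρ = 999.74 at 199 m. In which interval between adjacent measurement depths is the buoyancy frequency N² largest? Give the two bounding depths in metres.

58–87 m

Compute the density gradient over each adjacent pair:
  58–87 m: Δρ/Δz = 0.67/29 = 0.023 kg m⁻⁴
  87–99 m: Δρ/Δz = 0.16/12 = 0.013 kg m⁻⁴
  99–151 m: Δρ/Δz = 0.66/52 = 0.013 kg m⁻⁴
  151–199 m: Δρ/Δz = 0.34/48 = 7.1 × 10⁻³ kg m⁻⁴
The largest gradient is in the 58–87 m interval — the pycnocline.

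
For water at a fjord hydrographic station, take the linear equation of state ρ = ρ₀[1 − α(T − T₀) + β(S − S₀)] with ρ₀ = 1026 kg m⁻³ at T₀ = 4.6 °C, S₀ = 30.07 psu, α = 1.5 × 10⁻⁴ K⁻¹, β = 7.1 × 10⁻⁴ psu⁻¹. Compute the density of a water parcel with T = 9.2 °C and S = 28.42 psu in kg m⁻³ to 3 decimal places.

T − T₀ = +4.6 K, S − S₀ = -1.65 psu.
Bracket = 1 − α·(+4.6) + β·(-1.65) = 1 + (-1.8615 × 10⁻³) = 0.9981385.
ρ = 1026 × 0.9981385 = 1024.090 kg m⁻³.

1024.090 kg m⁻³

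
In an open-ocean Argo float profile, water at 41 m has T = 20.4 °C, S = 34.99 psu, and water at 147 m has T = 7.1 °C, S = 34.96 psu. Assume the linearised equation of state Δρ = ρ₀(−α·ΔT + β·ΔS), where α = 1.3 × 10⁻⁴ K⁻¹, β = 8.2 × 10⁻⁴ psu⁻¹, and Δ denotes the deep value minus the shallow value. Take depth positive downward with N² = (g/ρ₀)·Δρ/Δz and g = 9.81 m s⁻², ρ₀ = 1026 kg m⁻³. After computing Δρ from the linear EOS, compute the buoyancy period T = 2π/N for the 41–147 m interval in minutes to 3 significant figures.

8.34 min

ΔT = -13.3 K, ΔS = -0.03 psu (deep − shallow).
Δρ/ρ₀ = −αΔT + βΔS = 1.729 × 10⁻³ − 2.46 × 10⁻⁵ = 1.7044 × 10⁻³, so Δρ ≈ 1.749 kg m⁻³.
N² = (g/ρ₀)·Δρ/Δz = g·(Δρ/ρ₀)/Δz = 9.81 × 1.7044 × 10⁻³ / 106 = 1.5774 × 10⁻⁴ s⁻².
N = √(1.5774 × 10⁻⁴) = 0.012559 rad s⁻¹ → T = 2π/N = 500.29 s = 8.3382 min ≈ 8.34 min.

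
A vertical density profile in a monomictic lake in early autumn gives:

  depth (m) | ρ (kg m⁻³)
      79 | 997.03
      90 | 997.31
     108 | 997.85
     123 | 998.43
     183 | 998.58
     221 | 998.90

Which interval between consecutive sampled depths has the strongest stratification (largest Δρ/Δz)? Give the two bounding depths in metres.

Compute the density gradient over each adjacent pair:
  79–90 m: Δρ/Δz = 0.28/11 = 0.025 kg m⁻⁴
  90–108 m: Δρ/Δz = 0.54/18 = 0.030 kg m⁻⁴
  108–123 m: Δρ/Δz = 0.58/15 = 0.039 kg m⁻⁴
  123–183 m: Δρ/Δz = 0.15/60 = 2.5 × 10⁻³ kg m⁻⁴
  183–221 m: Δρ/Δz = 0.32/38 = 8.4 × 10⁻³ kg m⁻⁴
The largest gradient is in the 108–123 m interval — the pycnocline.

108–123 m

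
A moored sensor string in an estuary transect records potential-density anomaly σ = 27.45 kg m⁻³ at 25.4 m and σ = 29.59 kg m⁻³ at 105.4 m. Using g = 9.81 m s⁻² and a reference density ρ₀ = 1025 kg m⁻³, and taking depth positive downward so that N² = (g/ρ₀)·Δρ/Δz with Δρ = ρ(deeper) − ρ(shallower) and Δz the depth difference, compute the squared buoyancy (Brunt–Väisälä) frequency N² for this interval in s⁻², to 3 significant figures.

Δρ = 1029.59 − 1027.45 = 2.14 kg m⁻³ over Δz = 105.4 − 25.4 = 80 m.
N² = (9.81/1025) × (2.14/80) = 2.5602 × 10⁻⁴ s⁻² ≈ 2.56 × 10⁻⁴ s⁻².

2.56 × 10⁻⁴ s⁻²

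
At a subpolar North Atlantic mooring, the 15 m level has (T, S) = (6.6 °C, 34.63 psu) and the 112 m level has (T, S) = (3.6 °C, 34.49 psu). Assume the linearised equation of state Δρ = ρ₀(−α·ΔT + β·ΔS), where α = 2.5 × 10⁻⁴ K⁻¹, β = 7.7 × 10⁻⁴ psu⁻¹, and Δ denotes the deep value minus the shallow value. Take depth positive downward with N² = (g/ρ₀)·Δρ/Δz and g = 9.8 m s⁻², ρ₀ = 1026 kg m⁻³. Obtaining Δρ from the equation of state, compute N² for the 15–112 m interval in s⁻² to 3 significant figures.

ΔT = -3.0 K, ΔS = -0.14 psu (deep − shallow).
Δρ/ρ₀ = −αΔT + βΔS = 7.50 × 10⁻⁴ − 1.078 × 10⁻⁴ = 6.422 × 10⁻⁴, so Δρ ≈ 0.6589 kg m⁻³.
N² = (g/ρ₀)·Δρ/Δz = g·(Δρ/ρ₀)/Δz = 9.8 × 6.422 × 10⁻⁴ / 97 = 6.4882 × 10⁻⁵ s⁻² ≈ 6.49 × 10⁻⁵ s⁻².

6.49 × 10⁻⁵ s⁻²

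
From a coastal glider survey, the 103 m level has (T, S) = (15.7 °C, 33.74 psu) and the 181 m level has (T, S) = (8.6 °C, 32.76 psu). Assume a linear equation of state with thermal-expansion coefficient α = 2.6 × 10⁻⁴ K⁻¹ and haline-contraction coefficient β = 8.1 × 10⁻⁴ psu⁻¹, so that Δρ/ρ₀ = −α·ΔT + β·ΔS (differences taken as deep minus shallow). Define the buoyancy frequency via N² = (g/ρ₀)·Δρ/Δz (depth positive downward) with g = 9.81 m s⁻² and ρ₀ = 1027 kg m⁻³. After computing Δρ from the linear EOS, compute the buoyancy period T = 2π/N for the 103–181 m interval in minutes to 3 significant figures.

9.10 min

ΔT = -7.1 K, ΔS = -0.98 psu (deep − shallow).
Δρ/ρ₀ = −αΔT + βΔS = 1.846 × 10⁻³ − 7.938 × 10⁻⁴ = 1.0522 × 10⁻³, so Δρ ≈ 1.081 kg m⁻³.
N² = (g/ρ₀)·Δρ/Δz = g·(Δρ/ρ₀)/Δz = 9.81 × 1.0522 × 10⁻³ / 78 = 1.3233 × 10⁻⁴ s⁻².
N = √(1.3233 × 10⁻⁴) = 0.011503 rad s⁻¹ → T = 2π/N = 546.22 s = 9.1037 min ≈ 9.10 min.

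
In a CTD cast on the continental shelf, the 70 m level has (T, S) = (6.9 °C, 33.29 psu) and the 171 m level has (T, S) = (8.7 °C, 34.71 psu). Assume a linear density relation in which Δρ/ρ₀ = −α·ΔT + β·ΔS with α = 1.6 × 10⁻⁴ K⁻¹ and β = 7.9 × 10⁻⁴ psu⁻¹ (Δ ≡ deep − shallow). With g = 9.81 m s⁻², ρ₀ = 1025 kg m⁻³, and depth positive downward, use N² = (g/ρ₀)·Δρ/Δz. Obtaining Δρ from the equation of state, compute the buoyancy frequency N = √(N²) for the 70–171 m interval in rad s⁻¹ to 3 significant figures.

9.00 × 10⁻³ rad s⁻¹

ΔT = +1.8 K, ΔS = +1.42 psu (deep − shallow).
Δρ/ρ₀ = −αΔT + βΔS = -2.88 × 10⁻⁴ + 1.1218 × 10⁻³ = 8.338 × 10⁻⁴, so Δρ ≈ 0.8546 kg m⁻³.
N² = (g/ρ₀)·Δρ/Δz = g·(Δρ/ρ₀)/Δz = 9.81 × 8.338 × 10⁻⁴ / 101 = 8.0986 × 10⁻⁵ s⁻².
N = √(8.0986 × 10⁻⁵) = 8.9992 × 10⁻³ rad s⁻¹ ≈ 9.00 × 10⁻³ rad s⁻¹.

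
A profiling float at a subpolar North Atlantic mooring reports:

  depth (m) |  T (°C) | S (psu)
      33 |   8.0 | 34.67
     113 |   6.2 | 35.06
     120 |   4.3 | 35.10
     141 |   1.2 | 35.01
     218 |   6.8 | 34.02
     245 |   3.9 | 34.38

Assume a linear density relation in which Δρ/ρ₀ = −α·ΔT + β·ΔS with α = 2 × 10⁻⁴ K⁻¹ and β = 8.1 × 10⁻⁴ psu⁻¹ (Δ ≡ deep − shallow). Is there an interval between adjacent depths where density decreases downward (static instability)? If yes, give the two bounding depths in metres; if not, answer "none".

Evaluate Δρ/ρ₀ = −αΔT + βΔS across each adjacent pair:
  33–113 m: −αΔT+βΔS = −(2 × 10⁻⁴)(-1.8)+(8.1 × 10⁻⁴)(+0.39) = 6.8 × 10⁻⁴ → stable
  113–120 m: −αΔT+βΔS = −(2 × 10⁻⁴)(-1.9)+(8.1 × 10⁻⁴)(+0.04) = 4.1 × 10⁻⁴ → stable
  120–141 m: −αΔT+βΔS = −(2 × 10⁻⁴)(-3.1)+(8.1 × 10⁻⁴)(-0.09) = 5.5 × 10⁻⁴ → stable
  141–218 m: −αΔT+βΔS = −(2 × 10⁻⁴)(+5.6)+(8.1 × 10⁻⁴)(-0.99) = -1.9 × 10⁻³ → UNSTABLE
  218–245 m: −αΔT+βΔS = −(2 × 10⁻⁴)(-2.9)+(8.1 × 10⁻⁴)(+0.36) = 8.7 × 10⁻⁴ → stable
The 141–218 m interval has Δρ < 0: lighter water underlies denser water.

141–218 m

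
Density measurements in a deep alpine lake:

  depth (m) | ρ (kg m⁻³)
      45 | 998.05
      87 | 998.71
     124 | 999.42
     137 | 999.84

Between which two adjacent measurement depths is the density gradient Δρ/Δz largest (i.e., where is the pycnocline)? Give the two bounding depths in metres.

124–137 m

Compute the density gradient over each adjacent pair:
  45–87 m: Δρ/Δz = 0.66/42 = 0.016 kg m⁻⁴
  87–124 m: Δρ/Δz = 0.71/37 = 0.019 kg m⁻⁴
  124–137 m: Δρ/Δz = 0.42/13 = 0.032 kg m⁻⁴
The largest gradient is in the 124–137 m interval — the pycnocline.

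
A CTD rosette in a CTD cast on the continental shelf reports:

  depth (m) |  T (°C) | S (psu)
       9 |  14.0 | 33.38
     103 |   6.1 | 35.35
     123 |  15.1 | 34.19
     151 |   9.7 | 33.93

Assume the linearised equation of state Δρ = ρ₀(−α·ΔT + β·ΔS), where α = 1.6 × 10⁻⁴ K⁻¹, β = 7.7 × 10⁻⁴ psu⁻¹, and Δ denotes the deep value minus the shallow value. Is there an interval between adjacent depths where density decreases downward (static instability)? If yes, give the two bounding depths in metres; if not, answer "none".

Evaluate Δρ/ρ₀ = −αΔT + βΔS across each adjacent pair:
  9–103 m: −αΔT+βΔS = −(1.6 × 10⁻⁴)(-7.9)+(7.7 × 10⁻⁴)(+1.97) = 2.8 × 10⁻³ → stable
  103–123 m: −αΔT+βΔS = −(1.6 × 10⁻⁴)(+9.0)+(7.7 × 10⁻⁴)(-1.16) = -2.3 × 10⁻³ → UNSTABLE
  123–151 m: −αΔT+βΔS = −(1.6 × 10⁻⁴)(-5.4)+(7.7 × 10⁻⁴)(-0.26) = 6.6 × 10⁻⁴ → stable
The 103–123 m interval has Δρ < 0: lighter water underlies denser water.

103–123 m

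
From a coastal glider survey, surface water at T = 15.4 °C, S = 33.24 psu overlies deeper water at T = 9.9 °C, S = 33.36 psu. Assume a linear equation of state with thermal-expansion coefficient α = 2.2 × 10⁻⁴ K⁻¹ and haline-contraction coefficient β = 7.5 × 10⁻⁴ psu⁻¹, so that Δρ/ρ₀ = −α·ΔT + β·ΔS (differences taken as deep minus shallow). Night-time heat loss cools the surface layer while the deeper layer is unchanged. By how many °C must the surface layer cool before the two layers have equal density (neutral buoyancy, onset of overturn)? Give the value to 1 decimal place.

5.9 °C

Neutral buoyancy requires Δρ = 0, i.e. −α(T_deep − T_surf′) + β(S_deep − S_surf) = 0.
T_surf′ = T_deep − (β/α)·ΔS = 9.9 − (7.5 × 10⁻⁴/2.2 × 10⁻⁴)·(+0.12) = 9.491 °C.
Cooling required: 15.4 − (9.491) = 5.909 °C.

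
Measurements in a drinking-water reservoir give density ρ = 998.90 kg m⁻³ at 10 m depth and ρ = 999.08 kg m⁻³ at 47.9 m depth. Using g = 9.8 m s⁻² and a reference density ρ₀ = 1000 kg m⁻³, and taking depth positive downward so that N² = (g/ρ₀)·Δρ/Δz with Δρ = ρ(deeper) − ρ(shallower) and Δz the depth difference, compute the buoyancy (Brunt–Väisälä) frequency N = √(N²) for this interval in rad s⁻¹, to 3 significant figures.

6.82 × 10⁻³ rad s⁻¹

Δρ = 999.08 − 998.90 = 0.18 kg m⁻³ over Δz = 47.9 − 10 = 37.9 m.
N² = (9.8/1000) × (0.18/37.9) = 4.6544 × 10⁻⁵ s⁻².
N = √(4.6544 × 10⁻⁵) = 6.8223 × 10⁻³ rad s⁻¹ ≈ 6.82 × 10⁻³ rad s⁻¹.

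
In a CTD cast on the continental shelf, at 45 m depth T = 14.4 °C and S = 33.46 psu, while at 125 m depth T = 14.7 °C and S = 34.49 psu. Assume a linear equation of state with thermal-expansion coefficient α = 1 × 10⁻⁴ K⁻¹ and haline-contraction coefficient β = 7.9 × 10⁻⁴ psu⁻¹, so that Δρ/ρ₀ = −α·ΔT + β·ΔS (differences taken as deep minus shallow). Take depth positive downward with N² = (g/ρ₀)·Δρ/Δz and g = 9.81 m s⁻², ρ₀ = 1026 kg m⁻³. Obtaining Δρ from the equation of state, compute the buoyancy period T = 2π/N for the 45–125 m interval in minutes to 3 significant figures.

ΔT = +0.3 K, ΔS = +1.03 psu (deep − shallow).
Δρ/ρ₀ = −αΔT + βΔS = -3.00 × 10⁻⁵ + 8.137 × 10⁻⁴ = 7.837 × 10⁻⁴, so Δρ ≈ 0.8041 kg m⁻³.
N² = (g/ρ₀)·Δρ/Δz = g·(Δρ/ρ₀)/Δz = 9.81 × 7.837 × 10⁻⁴ / 80 = 9.6101 × 10⁻⁵ s⁻².
N = √(9.6101 × 10⁻⁵) = 9.8031 × 10⁻³ rad s⁻¹ → T = 2π/N = 640.94 s = 10.682 min ≈ 10.7 min.

10.7 min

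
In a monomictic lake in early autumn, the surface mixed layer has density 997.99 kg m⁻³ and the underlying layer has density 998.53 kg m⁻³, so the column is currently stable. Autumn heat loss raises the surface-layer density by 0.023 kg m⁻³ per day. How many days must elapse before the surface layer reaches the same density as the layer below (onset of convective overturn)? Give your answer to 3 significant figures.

23.5 days

Density deficit of the surface layer: 998.53 − 997.99 = 0.54 kg m⁻³.
Required change = 0.54 / 0.023 = 23.5 days.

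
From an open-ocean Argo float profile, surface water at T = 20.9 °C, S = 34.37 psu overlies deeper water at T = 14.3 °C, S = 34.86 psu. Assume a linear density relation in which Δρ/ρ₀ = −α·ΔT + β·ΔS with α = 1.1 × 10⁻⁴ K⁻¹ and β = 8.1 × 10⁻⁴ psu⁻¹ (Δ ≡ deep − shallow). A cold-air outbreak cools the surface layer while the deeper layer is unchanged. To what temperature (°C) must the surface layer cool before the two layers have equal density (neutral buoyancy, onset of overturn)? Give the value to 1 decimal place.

Neutral buoyancy requires Δρ = 0, i.e. −α(T_deep − T_surf′) + β(S_deep − S_surf) = 0.
T_surf′ = T_deep − (β/α)·ΔS = 14.3 − (8.1 × 10⁻⁴/1.1 × 10⁻⁴)·(+0.49) = 10.692 °C.
Cooling required: 20.9 − (10.692) = 10.208 °C.

10.7 °C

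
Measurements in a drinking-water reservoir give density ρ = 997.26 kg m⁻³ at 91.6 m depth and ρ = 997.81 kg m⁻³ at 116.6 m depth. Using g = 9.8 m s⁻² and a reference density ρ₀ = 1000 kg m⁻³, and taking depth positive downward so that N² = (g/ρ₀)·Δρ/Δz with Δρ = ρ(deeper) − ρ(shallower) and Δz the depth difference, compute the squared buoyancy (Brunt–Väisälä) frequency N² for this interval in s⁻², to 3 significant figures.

2.16 × 10⁻⁴ s⁻²

Δρ = 997.81 − 997.26 = 0.55 kg m⁻³ over Δz = 116.6 − 91.6 = 25 m.
N² = (9.8/1000) × (0.55/25) = 2.1560 × 10⁻⁴ s⁻² ≈ 2.16 × 10⁻⁴ s⁻².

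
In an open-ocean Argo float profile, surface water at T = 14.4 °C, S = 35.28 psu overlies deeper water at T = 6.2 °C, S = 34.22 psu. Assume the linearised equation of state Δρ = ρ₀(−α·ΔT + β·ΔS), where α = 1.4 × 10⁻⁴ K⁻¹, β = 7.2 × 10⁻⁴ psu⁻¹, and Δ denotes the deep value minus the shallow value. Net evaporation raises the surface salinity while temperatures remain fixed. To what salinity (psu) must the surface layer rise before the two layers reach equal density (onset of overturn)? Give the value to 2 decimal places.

35.81 psu

Neutral buoyancy requires −α(T_deep − T_surf) + β(S_deep − S_surf′) = 0.
S_surf′ = S_deep − (α/β)·ΔT = 34.22 − (1.4 × 10⁻⁴/7.2 × 10⁻⁴)·(-8.2) = 35.8144 psu.
Increase required: 35.8144 − 35.28 = 0.5344 psu.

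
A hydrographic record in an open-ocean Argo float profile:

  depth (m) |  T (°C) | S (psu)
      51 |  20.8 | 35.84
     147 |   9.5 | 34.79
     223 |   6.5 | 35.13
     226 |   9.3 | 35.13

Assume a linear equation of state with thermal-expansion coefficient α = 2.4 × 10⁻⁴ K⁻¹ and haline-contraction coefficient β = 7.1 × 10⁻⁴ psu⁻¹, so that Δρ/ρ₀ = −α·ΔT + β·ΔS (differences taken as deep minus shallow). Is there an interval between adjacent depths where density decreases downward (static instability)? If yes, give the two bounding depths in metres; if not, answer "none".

223–226 m

Evaluate Δρ/ρ₀ = −αΔT + βΔS across each adjacent pair:
  51–147 m: −αΔT+βΔS = −(2.4 × 10⁻⁴)(-11.3)+(7.1 × 10⁻⁴)(-1.05) = 2.0 × 10⁻³ → stable
  147–223 m: −αΔT+βΔS = −(2.4 × 10⁻⁴)(-3.0)+(7.1 × 10⁻⁴)(+0.34) = 9.6 × 10⁻⁴ → stable
  223–226 m: −αΔT+βΔS = −(2.4 × 10⁻⁴)(+2.8)+(7.1 × 10⁻⁴)(+0.00) = -6.7 × 10⁻⁴ → UNSTABLE
The 223–226 m interval has Δρ < 0: lighter water underlies denser water.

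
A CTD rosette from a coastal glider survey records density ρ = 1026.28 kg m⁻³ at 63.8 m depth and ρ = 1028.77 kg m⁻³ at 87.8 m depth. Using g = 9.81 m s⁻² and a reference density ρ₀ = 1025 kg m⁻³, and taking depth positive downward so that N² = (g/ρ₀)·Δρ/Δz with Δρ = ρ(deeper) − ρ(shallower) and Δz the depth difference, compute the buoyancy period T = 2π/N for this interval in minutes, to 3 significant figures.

Δρ = 1028.77 − 1026.28 = 2.49 kg m⁻³ over Δz = 87.8 − 63.8 = 24 m.
N² = (9.81/1025) × (2.49/24) = 9.9296 × 10⁻⁴ s⁻².
N = √(9.9296 × 10⁻⁴) = 0.031511 rad s⁻¹, so T = 2π/N = 199.40 s = 3.3233 min ≈ 3.32 min.

3.32 min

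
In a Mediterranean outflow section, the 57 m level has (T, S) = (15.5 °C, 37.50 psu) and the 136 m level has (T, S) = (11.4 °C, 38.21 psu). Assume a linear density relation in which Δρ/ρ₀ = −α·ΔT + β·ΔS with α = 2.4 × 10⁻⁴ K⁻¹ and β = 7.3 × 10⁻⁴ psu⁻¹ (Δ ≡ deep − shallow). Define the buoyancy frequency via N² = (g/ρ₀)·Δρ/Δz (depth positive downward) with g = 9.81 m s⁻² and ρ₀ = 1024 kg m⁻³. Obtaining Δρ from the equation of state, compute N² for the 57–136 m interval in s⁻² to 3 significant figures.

ΔT = -4.1 K, ΔS = +0.71 psu (deep − shallow).
Δρ/ρ₀ = −αΔT + βΔS = 9.84 × 10⁻⁴ + 5.183 × 10⁻⁴ = 1.5023 × 10⁻³, so Δρ ≈ 1.538 kg m⁻³.
N² = (g/ρ₀)·Δρ/Δz = g·(Δρ/ρ₀)/Δz = 9.81 × 1.5023 × 10⁻³ / 79 = 1.8655 × 10⁻⁴ s⁻² ≈ 1.87 × 10⁻⁴ s⁻².

1.87 × 10⁻⁴ s⁻²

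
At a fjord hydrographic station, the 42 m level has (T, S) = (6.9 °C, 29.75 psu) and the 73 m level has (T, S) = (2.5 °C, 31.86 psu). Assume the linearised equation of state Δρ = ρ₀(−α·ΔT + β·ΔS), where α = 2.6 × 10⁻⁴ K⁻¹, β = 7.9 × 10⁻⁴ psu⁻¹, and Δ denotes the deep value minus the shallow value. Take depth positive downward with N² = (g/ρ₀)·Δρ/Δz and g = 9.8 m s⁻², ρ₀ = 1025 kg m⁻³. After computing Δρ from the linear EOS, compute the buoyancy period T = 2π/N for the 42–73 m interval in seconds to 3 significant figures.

ΔT = -4.4 K, ΔS = +2.11 psu (deep − shallow).
Δρ/ρ₀ = −αΔT + βΔS = 1.144 × 10⁻³ + 1.6669 × 10⁻³ = 2.8109 × 10⁻³, so Δρ ≈ 2.881 kg m⁻³.
N² = (g/ρ₀)·Δρ/Δz = g·(Δρ/ρ₀)/Δz = 9.8 × 2.8109 × 10⁻³ / 31 = 8.8861 × 10⁻⁴ s⁻².
N = √(8.8861 × 10⁻⁴) = 0.029810 rad s⁻¹ → T = 2π/N = 210.77 s ≈ 211 s.

211 s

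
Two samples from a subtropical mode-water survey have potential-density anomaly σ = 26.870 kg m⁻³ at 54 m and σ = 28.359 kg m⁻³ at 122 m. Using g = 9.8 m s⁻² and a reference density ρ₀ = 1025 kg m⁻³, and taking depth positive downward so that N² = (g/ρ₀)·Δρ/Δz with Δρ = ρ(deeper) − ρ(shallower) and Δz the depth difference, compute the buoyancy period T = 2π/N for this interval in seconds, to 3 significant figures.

Δρ = 1028.359 − 1026.870 = 1.489 kg m⁻³ over Δz = 122 − 54 = 68 m.
N² = (9.8/1025) × (1.489/68) = 2.0936 × 10⁻⁴ s⁻².
N = √(2.0936 × 10⁻⁴) = 0.014469 rad s⁻¹, so T = 2π/N = 434.25 s ≈ 434 s.

434 s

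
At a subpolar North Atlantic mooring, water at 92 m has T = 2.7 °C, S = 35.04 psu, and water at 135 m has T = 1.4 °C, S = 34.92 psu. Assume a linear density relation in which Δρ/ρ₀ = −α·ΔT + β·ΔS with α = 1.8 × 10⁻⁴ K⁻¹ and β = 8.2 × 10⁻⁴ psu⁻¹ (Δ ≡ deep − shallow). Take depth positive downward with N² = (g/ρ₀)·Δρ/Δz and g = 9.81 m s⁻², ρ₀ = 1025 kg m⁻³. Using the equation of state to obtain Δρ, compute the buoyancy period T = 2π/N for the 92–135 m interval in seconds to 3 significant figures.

ΔT = -1.3 K, ΔS = -0.12 psu (deep − shallow).
Δρ/ρ₀ = −αΔT + βΔS = 2.34 × 10⁻⁴ − 9.84 × 10⁻⁵ = 1.356 × 10⁻⁴, so Δρ ≈ 0.1390 kg m⁻³.
N² = (g/ρ₀)·Δρ/Δz = g·(Δρ/ρ₀)/Δz = 9.81 × 1.356 × 10⁻⁴ / 43 = 3.0936 × 10⁻⁵ s⁻².
N = √(3.0936 × 10⁻⁵) = 5.5620 × 10⁻³ rad s⁻¹ → T = 2π/N = 1.1297 × 10³ s ≈ 1.13 × 10³ s.

1.13 × 10³ s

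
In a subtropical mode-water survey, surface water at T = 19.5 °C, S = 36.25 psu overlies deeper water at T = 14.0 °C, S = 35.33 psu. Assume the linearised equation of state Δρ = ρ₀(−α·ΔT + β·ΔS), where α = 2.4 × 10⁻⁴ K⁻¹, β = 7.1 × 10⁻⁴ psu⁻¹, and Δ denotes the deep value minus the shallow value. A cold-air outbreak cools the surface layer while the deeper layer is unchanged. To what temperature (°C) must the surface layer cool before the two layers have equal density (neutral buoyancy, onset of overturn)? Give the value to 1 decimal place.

16.7 °C

Neutral buoyancy requires Δρ = 0, i.e. −α(T_deep − T_surf′) + β(S_deep − S_surf) = 0.
T_surf′ = T_deep − (β/α)·ΔS = 14.0 − (7.1 × 10⁻⁴/2.4 × 10⁻⁴)·(-0.92) = 16.722 °C.
Cooling required: 19.5 − (16.722) = 2.778 °C.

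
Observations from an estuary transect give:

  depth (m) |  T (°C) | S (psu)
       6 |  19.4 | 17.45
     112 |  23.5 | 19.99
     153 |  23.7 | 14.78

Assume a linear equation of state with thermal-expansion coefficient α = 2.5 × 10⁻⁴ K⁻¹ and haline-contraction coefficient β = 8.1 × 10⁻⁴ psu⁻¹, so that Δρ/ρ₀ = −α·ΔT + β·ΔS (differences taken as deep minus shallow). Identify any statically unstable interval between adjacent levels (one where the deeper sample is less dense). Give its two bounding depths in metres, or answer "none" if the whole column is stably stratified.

Evaluate Δρ/ρ₀ = −αΔT + βΔS across each adjacent pair:
  6–112 m: −αΔT+βΔS = −(2.5 × 10⁻⁴)(+4.1)+(8.1 × 10⁻⁴)(+2.54) = 1.0 × 10⁻³ → stable
  112–153 m: −αΔT+βΔS = −(2.5 × 10⁻⁴)(+0.2)+(8.1 × 10⁻⁴)(-5.21) = -4.3 × 10⁻³ → UNSTABLE
The 112–153 m interval has Δρ < 0: lighter water underlies denser water.

112–153 m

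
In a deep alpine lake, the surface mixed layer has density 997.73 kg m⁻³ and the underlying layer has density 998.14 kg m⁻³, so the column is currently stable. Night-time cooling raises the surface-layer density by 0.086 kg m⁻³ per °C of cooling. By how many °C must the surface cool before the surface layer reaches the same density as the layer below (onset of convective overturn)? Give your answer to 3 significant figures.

Density deficit of the surface layer: 998.14 − 997.73 = 0.41 kg m⁻³.
Required change = 0.41 / 0.086 = 4.77 °C.

4.77 °C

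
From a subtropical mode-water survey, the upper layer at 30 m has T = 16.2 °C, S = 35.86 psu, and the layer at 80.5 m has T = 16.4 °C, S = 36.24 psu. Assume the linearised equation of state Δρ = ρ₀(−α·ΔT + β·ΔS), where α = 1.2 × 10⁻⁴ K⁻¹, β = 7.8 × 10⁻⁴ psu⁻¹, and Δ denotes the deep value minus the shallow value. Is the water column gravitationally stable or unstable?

stable

ΔT = 16.4 − 16.2 = +0.2 K and ΔS = 36.24 − 35.86 = +0.38 psu (deep − shallow).
−αΔT = -2.40 × 10⁻⁵; βΔS = 2.964 × 10⁻⁴; sum Δρ/ρ₀ = 2.724 × 10⁻⁴.
Δρ/ρ₀ > 0, so Δρ > 0: deeper water is denser → statically stable.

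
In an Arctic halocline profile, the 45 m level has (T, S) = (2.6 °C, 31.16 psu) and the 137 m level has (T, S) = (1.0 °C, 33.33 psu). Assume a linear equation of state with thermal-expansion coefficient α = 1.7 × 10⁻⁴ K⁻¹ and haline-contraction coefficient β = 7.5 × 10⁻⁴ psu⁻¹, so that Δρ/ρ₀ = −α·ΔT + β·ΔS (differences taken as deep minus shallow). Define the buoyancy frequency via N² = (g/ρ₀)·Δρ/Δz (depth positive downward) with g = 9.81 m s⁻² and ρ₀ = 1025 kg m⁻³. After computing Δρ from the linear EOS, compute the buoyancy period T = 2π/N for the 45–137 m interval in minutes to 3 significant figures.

7.36 min

ΔT = -1.6 K, ΔS = +2.17 psu (deep − shallow).
Δρ/ρ₀ = −αΔT + βΔS = 2.72 × 10⁻⁴ + 1.6275 × 10⁻³ = 1.8995 × 10⁻³, so Δρ ≈ 1.947 kg m⁻³.
N² = (g/ρ₀)·Δρ/Δz = g·(Δρ/ρ₀)/Δz = 9.81 × 1.8995 × 10⁻³ / 92 = 2.0254 × 10⁻⁴ s⁻².
N = √(2.0254 × 10⁻⁴) = 0.014232 rad s⁻¹ → T = 2π/N = 441.48 s = 7.3580 min ≈ 7.36 min.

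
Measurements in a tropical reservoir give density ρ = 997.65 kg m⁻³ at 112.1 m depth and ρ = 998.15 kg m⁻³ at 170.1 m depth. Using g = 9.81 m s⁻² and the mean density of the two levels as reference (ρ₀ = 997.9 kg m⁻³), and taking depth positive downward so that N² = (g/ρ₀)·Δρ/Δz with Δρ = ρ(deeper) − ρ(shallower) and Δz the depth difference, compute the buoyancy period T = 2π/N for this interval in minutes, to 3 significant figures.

11.4 min

Δρ = 998.15 − 997.65 = 0.50 kg m⁻³ over Δz = 170.1 − 112.1 = 58 m.
N² = (9.81/997.9) × (0.50/58) = 8.4747 × 10⁻⁵ s⁻².
N = √(8.4747 × 10⁻⁵) = 9.2058 × 10⁻³ rad s⁻¹, so T = 2π/N = 682.52 s = 11.375 min ≈ 11.4 min.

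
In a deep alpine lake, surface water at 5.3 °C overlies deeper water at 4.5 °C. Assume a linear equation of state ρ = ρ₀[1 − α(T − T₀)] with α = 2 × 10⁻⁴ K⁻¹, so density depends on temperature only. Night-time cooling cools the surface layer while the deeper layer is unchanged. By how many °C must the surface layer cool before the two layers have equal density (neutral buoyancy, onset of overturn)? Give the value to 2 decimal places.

0.80 °C

With temperature the only control, equal density requires T_surf′ = T_deep.
T_surf′ = 4.5 °C.
Cooling required: 5.3 − 4.5 = 0.80 °C.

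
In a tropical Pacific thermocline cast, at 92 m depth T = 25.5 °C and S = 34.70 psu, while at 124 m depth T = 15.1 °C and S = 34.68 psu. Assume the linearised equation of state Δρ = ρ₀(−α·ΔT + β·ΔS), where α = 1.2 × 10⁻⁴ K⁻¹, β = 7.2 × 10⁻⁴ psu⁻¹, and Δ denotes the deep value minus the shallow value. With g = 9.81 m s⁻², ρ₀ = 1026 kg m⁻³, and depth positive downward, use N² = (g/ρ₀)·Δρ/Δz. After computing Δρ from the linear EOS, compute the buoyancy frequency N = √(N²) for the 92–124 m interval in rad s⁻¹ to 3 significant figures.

0.0194 rad s⁻¹

ΔT = -10.4 K, ΔS = -0.02 psu (deep − shallow).
Δρ/ρ₀ = −αΔT + βΔS = 1.248 × 10⁻³ − 1.44 × 10⁻⁵ = 1.2336 × 10⁻³, so Δρ ≈ 1.266 kg m⁻³.
N² = (g/ρ₀)·Δρ/Δz = g·(Δρ/ρ₀)/Δz = 9.81 × 1.2336 × 10⁻³ / 32 = 3.7818 × 10⁻⁴ s⁻².
N = √(3.7818 × 10⁻⁴) = 0.019447 rad s⁻¹ ≈ 0.0194 rad s⁻¹.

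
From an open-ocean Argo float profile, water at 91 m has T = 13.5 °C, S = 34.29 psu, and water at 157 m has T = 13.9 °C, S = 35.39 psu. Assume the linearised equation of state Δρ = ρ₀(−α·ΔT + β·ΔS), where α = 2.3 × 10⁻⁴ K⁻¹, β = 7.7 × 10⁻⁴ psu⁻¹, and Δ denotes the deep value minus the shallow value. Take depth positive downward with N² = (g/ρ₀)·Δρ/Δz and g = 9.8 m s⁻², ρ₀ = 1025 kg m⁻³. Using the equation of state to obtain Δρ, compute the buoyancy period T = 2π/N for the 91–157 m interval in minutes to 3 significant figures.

9.89 min

ΔT = +0.4 K, ΔS = +1.10 psu (deep − shallow).
Δρ/ρ₀ = −αΔT + βΔS = -9.20 × 10⁻⁵ + 8.47 × 10⁻⁴ = 7.55 × 10⁻⁴, so Δρ ≈ 0.7739 kg m⁻³.
N² = (g/ρ₀)·Δρ/Δz = g·(Δρ/ρ₀)/Δz = 9.8 × 7.55 × 10⁻⁴ / 66 = 1.1211 × 10⁻⁴ s⁻².
N = √(1.1211 × 10⁻⁴) = 0.010588 rad s⁻¹ → T = 2π/N = 593.43 s = 9.8905 min ≈ 9.89 min.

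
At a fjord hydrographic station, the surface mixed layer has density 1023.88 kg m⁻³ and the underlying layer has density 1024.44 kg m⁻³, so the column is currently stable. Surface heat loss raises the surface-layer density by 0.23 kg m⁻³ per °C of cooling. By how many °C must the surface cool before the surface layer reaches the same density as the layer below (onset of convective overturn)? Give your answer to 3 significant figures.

2.43 °C

Density deficit of the surface layer: 1024.44 − 1023.88 = 0.56 kg m⁻³.
Required change = 0.56 / 0.23 = 2.43 °C.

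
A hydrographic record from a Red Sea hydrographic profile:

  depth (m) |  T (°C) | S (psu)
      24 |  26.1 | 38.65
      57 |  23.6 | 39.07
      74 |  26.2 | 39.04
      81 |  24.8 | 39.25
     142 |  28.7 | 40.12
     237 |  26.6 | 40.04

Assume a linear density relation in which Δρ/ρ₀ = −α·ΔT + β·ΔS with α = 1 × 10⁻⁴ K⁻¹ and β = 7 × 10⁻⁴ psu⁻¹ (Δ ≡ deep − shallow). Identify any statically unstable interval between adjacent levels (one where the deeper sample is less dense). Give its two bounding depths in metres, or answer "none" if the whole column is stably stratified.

Evaluate Δρ/ρ₀ = −αΔT + βΔS across each adjacent pair:
  24–57 m: −αΔT+βΔS = −(1 × 10⁻⁴)(-2.5)+(7 × 10⁻⁴)(+0.42) = 5.4 × 10⁻⁴ → stable
  57–74 m: −αΔT+βΔS = −(1 × 10⁻⁴)(+2.6)+(7 × 10⁻⁴)(-0.03) = -2.8 × 10⁻⁴ → UNSTABLE
  74–81 m: −αΔT+βΔS = −(1 × 10⁻⁴)(-1.4)+(7 × 10⁻⁴)(+0.21) = 2.9 × 10⁻⁴ → stable
  81–142 m: −αΔT+βΔS = −(1 × 10⁻⁴)(+3.9)+(7 × 10⁻⁴)(+0.87) = 2.2 × 10⁻⁴ → stable
  142–237 m: −αΔT+βΔS = −(1 × 10⁻⁴)(-2.1)+(7 × 10⁻⁴)(-0.08) = 1.5 × 10⁻⁴ → stable
The 57–74 m interval has Δρ < 0: lighter water underlies denser water.

57–74 m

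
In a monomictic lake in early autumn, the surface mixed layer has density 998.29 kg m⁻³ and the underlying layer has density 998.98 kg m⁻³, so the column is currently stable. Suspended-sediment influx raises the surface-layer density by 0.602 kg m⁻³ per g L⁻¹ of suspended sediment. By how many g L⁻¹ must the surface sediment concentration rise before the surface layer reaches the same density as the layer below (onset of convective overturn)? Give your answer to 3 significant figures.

Density deficit of the surface layer: 998.98 − 998.29 = 0.69 kg m⁻³.
Required change = 0.69 / 0.602 = 1.15 g L⁻¹.

1.15 g L⁻¹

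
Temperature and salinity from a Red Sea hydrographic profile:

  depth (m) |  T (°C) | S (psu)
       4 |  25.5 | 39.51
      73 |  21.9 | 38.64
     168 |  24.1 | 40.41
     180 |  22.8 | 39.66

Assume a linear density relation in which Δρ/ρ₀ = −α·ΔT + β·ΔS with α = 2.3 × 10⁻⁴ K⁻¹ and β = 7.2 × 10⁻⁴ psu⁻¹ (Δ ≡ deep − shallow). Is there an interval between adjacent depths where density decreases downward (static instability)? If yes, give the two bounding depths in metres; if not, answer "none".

168–180 m

Evaluate Δρ/ρ₀ = −αΔT + βΔS across each adjacent pair:
  4–73 m: −αΔT+βΔS = −(2.3 × 10⁻⁴)(-3.6)+(7.2 × 10⁻⁴)(-0.87) = 2.0 × 10⁻⁴ → stable
  73–168 m: −αΔT+βΔS = −(2.3 × 10⁻⁴)(+2.2)+(7.2 × 10⁻⁴)(+1.77) = 7.7 × 10⁻⁴ → stable
  168–180 m: −αΔT+βΔS = −(2.3 × 10⁻⁴)(-1.3)+(7.2 × 10⁻⁴)(-0.75) = -2.4 × 10⁻⁴ → UNSTABLE
The 168–180 m interval has Δρ < 0: lighter water underlies denser water.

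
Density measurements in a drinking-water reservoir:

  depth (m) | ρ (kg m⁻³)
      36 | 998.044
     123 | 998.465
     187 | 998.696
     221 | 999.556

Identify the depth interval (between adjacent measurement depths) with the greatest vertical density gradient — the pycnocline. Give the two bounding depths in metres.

Compute the density gradient over each adjacent pair:
  36–123 m: Δρ/Δz = 0.421/87 = 4.8 × 10⁻³ kg m⁻⁴
  123–187 m: Δρ/Δz = 0.231/64 = 3.6 × 10⁻³ kg m⁻⁴
  187–221 m: Δρ/Δz = 0.860/34 = 0.025 kg m⁻⁴
The largest gradient is in the 187–221 m interval — the pycnocline.

187–221 m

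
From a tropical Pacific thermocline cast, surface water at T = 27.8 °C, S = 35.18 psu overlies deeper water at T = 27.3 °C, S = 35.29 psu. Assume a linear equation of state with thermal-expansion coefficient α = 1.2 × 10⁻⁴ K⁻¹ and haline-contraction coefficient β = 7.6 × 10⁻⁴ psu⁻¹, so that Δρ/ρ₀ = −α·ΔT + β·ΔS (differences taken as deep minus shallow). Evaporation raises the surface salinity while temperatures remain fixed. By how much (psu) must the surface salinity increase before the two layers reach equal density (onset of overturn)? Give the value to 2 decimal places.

0.19 psu

Neutral buoyancy requires −α(T_deep − T_surf) + β(S_deep − S_surf′) = 0.
S_surf′ = S_deep − (α/β)·ΔT = 35.29 − (1.2 × 10⁻⁴/7.6 × 10⁻⁴)·(-0.5) = 35.3689 psu.
Increase required: 35.3689 − 35.18 = 0.1889 psu.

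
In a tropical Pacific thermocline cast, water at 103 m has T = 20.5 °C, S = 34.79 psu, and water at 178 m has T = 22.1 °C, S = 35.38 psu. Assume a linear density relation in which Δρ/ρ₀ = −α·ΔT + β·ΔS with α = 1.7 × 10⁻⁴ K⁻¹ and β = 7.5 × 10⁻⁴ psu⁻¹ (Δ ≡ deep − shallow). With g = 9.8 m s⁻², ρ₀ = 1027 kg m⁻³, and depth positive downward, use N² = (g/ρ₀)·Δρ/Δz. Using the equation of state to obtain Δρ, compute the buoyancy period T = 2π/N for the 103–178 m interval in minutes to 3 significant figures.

ΔT = +1.6 K, ΔS = +0.59 psu (deep − shallow).
Δρ/ρ₀ = −αΔT + βΔS = -2.72 × 10⁻⁴ + 4.425 × 10⁻⁴ = 1.705 × 10⁻⁴, so Δρ ≈ 0.1751 kg m⁻³.
N² = (g/ρ₀)·Δρ/Δz = g·(Δρ/ρ₀)/Δz = 9.8 × 1.705 × 10⁻⁴ / 75 = 2.2279 × 10⁻⁵ s⁻².
N = √(2.2279 × 10⁻⁵) = 4.7201 × 10⁻³ rad s⁻¹ → T = 2π/N = 1.3312 × 10³ s = 22.187 min ≈ 22.2 min.

22.2 min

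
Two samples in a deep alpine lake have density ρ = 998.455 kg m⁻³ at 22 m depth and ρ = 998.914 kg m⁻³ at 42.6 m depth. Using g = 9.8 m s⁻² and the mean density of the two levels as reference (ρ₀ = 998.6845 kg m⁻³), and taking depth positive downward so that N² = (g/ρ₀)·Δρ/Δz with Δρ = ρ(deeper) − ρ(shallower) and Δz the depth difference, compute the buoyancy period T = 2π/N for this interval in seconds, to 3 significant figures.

Δρ = 998.914 − 998.455 = 0.459 kg m⁻³ over Δz = 42.6 − 22 = 20.6 m.
N² = (9.8/998.6845) × (0.459/20.6) = 2.1865 × 10⁻⁴ s⁻².
N = √(2.1865 × 10⁻⁴) = 0.014787 rad s⁻¹, so T = 2π/N = 424.91 s ≈ 425 s.
Since Δρ > 0 the layer is stably stratified.

425 s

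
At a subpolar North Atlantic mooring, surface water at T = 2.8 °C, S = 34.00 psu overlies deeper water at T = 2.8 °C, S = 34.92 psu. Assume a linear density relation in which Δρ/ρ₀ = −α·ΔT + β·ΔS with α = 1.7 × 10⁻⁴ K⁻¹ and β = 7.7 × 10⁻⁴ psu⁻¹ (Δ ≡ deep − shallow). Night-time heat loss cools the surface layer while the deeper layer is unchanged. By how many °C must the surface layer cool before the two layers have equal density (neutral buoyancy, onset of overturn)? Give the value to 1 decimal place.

4.2 °C

Neutral buoyancy requires Δρ = 0, i.e. −α(T_deep − T_surf′) + β(S_deep − S_surf) = 0.
T_surf′ = T_deep − (β/α)·ΔS = 2.8 − (7.7 × 10⁻⁴/1.7 × 10⁻⁴)·(+0.92) = -1.367 °C.
Cooling required: 2.8 − (-1.367) = 4.167 °C.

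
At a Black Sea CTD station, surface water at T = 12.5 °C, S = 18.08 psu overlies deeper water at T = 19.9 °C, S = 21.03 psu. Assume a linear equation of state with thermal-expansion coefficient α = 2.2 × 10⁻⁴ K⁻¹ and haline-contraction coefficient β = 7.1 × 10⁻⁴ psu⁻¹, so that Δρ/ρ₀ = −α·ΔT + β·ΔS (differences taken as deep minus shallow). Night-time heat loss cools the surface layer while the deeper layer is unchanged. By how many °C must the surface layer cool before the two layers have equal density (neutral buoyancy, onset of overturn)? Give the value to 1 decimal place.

2.1 °C

Neutral buoyancy requires Δρ = 0, i.e. −α(T_deep − T_surf′) + β(S_deep − S_surf) = 0.
T_surf′ = T_deep − (β/α)·ΔS = 19.9 − (7.1 × 10⁻⁴/2.2 × 10⁻⁴)·(+2.95) = 10.380 °C.
Cooling required: 12.5 − (10.380) = 2.120 °C.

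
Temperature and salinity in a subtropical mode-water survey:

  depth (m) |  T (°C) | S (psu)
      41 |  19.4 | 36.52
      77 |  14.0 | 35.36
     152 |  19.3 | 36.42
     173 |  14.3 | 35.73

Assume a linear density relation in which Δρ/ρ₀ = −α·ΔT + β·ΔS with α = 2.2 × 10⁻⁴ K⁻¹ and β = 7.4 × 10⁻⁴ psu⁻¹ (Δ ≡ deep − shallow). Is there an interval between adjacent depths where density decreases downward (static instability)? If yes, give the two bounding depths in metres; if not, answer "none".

77–152 m

Evaluate Δρ/ρ₀ = −αΔT + βΔS across each adjacent pair:
  41–77 m: −αΔT+βΔS = −(2.2 × 10⁻⁴)(-5.4)+(7.4 × 10⁻⁴)(-1.16) = 3.3 × 10⁻⁴ → stable
  77–152 m: −αΔT+βΔS = −(2.2 × 10⁻⁴)(+5.3)+(7.4 × 10⁻⁴)(+1.06) = -3.8 × 10⁻⁴ → UNSTABLE
  152–173 m: −αΔT+βΔS = −(2.2 × 10⁻⁴)(-5.0)+(7.4 × 10⁻⁴)(-0.69) = 5.9 × 10⁻⁴ → stable
The 77–152 m interval has Δρ < 0: lighter water underlies denser water.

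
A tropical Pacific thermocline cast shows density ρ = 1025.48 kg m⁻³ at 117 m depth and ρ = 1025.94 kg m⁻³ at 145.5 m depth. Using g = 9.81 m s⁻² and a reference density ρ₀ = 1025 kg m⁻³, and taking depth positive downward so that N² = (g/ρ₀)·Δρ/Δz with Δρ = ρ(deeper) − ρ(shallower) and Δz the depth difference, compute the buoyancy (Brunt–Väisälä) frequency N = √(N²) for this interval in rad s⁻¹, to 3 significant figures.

0.0124 rad s⁻¹

Δρ = 1025.94 − 1025.48 = 0.46 kg m⁻³ over Δz = 145.5 − 117 = 28.5 m.
N² = (9.81/1025) × (0.46/28.5) = 1.5447 × 10⁻⁴ s⁻².
N = √(1.5447 × 10⁻⁴) = 0.012429 rad s⁻¹ ≈ 0.0124 rad s⁻¹.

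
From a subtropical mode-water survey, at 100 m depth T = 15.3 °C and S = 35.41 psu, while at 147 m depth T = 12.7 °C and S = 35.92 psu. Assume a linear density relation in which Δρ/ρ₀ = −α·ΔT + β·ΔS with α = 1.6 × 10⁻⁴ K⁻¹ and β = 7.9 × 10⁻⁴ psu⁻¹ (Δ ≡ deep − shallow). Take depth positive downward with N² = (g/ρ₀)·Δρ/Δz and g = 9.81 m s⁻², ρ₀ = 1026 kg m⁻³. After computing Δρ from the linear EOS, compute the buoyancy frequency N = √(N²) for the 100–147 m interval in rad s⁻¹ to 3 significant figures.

0.0131 rad s⁻¹

ΔT = -2.6 K, ΔS = +0.51 psu (deep − shallow).
Δρ/ρ₀ = −αΔT + βΔS = 4.16 × 10⁻⁴ + 4.029 × 10⁻⁴ = 8.189 × 10⁻⁴, so Δρ ≈ 0.8402 kg m⁻³.
N² = (g/ρ₀)·Δρ/Δz = g·(Δρ/ρ₀)/Δz = 9.81 × 8.189 × 10⁻⁴ / 47 = 1.7092 × 10⁻⁴ s⁻².
N = √(1.7092 × 10⁻⁴) = 0.013074 rad s⁻¹ ≈ 0.0131 rad s⁻¹.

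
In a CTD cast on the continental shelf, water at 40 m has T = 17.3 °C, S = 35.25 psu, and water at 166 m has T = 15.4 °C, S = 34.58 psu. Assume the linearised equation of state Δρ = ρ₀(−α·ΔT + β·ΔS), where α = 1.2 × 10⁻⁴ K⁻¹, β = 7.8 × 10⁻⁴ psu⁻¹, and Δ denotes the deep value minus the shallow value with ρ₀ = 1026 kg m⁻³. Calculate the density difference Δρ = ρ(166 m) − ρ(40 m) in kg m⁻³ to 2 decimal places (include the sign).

ΔT = -1.9 K, ΔS = -0.67 psu (deep − shallow).
Δρ/ρ₀ = −(1.2 × 10⁻⁴)(-1.9) + (7.8 × 10⁻⁴)(-0.67) = -2.946 × 10⁻⁴.
Δρ = 1026 × (-2.946 × 10⁻⁴) = -0.30 kg m⁻³.
Negative Δρ: lighter below, statically unstable.

-0.30 kg m⁻³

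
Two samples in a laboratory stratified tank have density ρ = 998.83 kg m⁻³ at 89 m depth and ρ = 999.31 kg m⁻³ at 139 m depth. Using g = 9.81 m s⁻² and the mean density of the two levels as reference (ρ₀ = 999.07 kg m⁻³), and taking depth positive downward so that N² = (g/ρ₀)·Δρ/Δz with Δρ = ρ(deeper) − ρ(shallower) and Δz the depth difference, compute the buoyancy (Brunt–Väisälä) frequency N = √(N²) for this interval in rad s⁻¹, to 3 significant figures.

Δρ = 999.31 − 998.83 = 0.48 kg m⁻³ over Δz = 139 − 89 = 50 m.
N² = (9.81/999.07) × (0.48/50) = 9.4264 × 10⁻⁵ s⁻².
N = √(9.4264 × 10⁻⁵) = 9.7090 × 10⁻³ rad s⁻¹ ≈ 9.71 × 10⁻³ rad s⁻¹.

9.71 × 10⁻³ rad s⁻¹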